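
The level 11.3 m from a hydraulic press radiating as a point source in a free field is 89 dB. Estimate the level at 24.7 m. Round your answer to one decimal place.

82.2 dB

Point-source attenuation: ΔL = 20·log₁₀(r₂/r₁) = 20·log₁₀(24.7/11.3) = 6.792 dB.
L₂ = 89 − 20·log₁₀(24.7/11.3) = 89 − 6.792 = 82.21 dB.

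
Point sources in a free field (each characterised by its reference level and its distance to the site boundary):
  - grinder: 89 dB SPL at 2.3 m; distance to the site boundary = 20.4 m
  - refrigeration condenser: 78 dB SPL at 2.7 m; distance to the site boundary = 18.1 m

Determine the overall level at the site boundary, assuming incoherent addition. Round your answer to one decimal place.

70.6 dB SPL

Apply inverse-square spreading to bring every level to the receiver, then sum 10^(L/10).
grinder: 89 − 20·log₁₀(20.4/2.3) = 89 − 18.96 = 70.04 dB SPL.
refrigeration condenser: 78 − 20·log₁₀(18.1/2.7) = 78 − 16.53 = 61.47 dB SPL.
Σ 10^(L/10) = 1.150e+07 → L_total = 10·log₁₀(1.150e+07) = 70.61 dB SPL.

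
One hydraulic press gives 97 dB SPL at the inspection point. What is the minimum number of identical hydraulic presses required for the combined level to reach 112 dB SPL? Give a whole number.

32

N identical sources give L₁ + 10·log₁₀ N, so require 10·log₁₀ N ≥ 112 − 97 = 15.0 dB.
N ≥ 10^(15.0/10) = 31.623, so N = 32.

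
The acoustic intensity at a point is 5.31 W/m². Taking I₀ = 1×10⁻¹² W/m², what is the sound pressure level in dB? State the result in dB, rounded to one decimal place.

Dividing by I₀ shifts the exponent by 12: I/I₀ = 5.31×10^12.
L = 10·(0.7251 + 12) = 127.25 dB.

127.3 dB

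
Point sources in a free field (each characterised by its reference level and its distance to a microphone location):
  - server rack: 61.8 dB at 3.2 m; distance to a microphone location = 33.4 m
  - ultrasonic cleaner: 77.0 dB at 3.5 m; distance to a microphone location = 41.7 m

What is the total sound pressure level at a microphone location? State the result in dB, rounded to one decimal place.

Apply inverse-square spreading to bring every level to the receiver, then sum 10^(L/10).
server rack: 61.8 − 20·log₁₀(33.4/3.2) = 61.8 − 20.37 = 41.43 dB.
ultrasonic cleaner: 77.0 − 20·log₁₀(41.7/3.5) = 77.0 − 21.52 = 55.48 dB.
Σ 10^(L/10) = 3.670e+05 → L_total = 10·log₁₀(3.670e+05) = 55.65 dB.

55.6 dB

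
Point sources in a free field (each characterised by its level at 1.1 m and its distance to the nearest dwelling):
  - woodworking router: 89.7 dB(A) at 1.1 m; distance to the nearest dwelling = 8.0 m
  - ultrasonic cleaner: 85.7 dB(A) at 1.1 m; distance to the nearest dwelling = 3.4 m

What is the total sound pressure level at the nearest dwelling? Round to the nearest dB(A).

78 dB(A)

First find each source's level at the receiver (point-source: −20·log₁₀(r/r_ref)), then combine on an intensity basis.
woodworking router: 89.7 − 20·log₁₀(8.0/1.1) = 89.7 − 17.23 = 72.47 dB(A).
ultrasonic cleaner: 85.7 − 20·log₁₀(3.4/1.1) = 85.7 − 9.80 = 75.90 dB(A).
Σ 10^(L/10) = 5.653e+07 → L_total = 10·log₁₀(5.653e+07) = 77.52 dB(A).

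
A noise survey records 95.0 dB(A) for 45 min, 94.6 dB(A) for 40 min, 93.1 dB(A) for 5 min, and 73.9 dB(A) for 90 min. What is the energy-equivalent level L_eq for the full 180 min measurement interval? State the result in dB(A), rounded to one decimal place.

Weight each interval's intensity by its duration and average over T = 180 min:
Σ tᵢ·10^(Lᵢ/10) = 45·10^(95.0/10) + 40·10^(94.6/10) + 5·10^(93.1/10) + 90·10^(73.9/10) = 2.701e+11.
L_eq = 10·log₁₀(2.701e+11/180) = 91.76 dB(A).

91.8 dB(A)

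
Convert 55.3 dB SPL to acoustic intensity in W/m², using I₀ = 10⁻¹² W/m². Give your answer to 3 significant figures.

3.39e-07 W/m²

I = I₀·10^(L/10) = 10⁻¹² × 10^(55.3/10) = 10^(-6.470).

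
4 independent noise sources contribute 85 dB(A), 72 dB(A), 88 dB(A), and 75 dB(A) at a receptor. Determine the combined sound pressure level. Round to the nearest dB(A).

Incoherent sources combine by intensity addition: L_total = 10·log₁₀(Σ 10^(L_i/10)).
Σ 10^(L/10) = 10^(85/10) + 10^(72/10) + 10^(88/10) + 10^(75/10) = 9.947e+08.
L_total = 10·log₁₀(9.947e+08) = 89.98 dB(A).

90 dB(A)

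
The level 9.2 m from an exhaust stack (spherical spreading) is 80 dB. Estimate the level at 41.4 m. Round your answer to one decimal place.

66.9 dB

Spherical spreading from a point source gives a 20·log₁₀(r₂/r₁) drop.
L₂ = 80 − 20·log₁₀(41.4/9.2) = 80 − 13.064 = 66.94 dB.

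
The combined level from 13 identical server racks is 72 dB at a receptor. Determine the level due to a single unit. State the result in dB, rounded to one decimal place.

60.9 dB

Dividing the total intensity by 13 lowers the level by 10·log₁₀ 13 = 11.139 dB: L₁ = 72 − 11.139.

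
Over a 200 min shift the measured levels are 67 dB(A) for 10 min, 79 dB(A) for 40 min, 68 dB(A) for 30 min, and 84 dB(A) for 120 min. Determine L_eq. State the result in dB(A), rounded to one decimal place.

82.2 dB(A)

The energy average is taken in the linear domain: L_eq = 10·log₁₀[(Σ tᵢ·10^(Lᵢ/10))/T], T = 200 min.
Σ tᵢ·10^(Lᵢ/10) = 10·10^(67/10) + 40·10^(79/10) + 30·10^(68/10) + 120·10^(84/10) = 3.356e+10.
L_eq = 10·log₁₀(3.356e+10/200) = 82.25 dB(A).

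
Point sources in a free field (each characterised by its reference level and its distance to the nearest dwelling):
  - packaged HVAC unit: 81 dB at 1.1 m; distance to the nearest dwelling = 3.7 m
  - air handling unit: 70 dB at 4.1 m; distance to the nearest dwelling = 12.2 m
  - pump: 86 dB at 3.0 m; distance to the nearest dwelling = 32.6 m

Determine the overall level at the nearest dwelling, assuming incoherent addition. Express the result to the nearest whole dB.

First find each source's level at the receiver (point-source: −20·log₁₀(r/r_ref)), then combine on an intensity basis.
packaged HVAC unit: 81 − 20·log₁₀(3.7/1.1) = 81 − 10.54 = 70.46 dB.
air handling unit: 70 − 20·log₁₀(12.2/4.1) = 70 − 9.47 = 60.53 dB.
pump: 86 − 20·log₁₀(32.6/3.0) = 86 − 20.72 = 65.28 dB.
Σ 10^(L/10) = 1.563e+07 → L_total = 10·log₁₀(1.563e+07) = 71.94 dB.

72 dB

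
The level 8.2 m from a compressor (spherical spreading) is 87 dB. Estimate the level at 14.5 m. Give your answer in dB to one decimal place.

Point-source attenuation: ΔL = 20·log₁₀(r₂/r₁) = 20·log₁₀(14.5/8.2) = 4.951 dB.
L₂ = 87 − 20·log₁₀(14.5/8.2) = 87 − 4.951 = 82.05 dB.

82.0 dB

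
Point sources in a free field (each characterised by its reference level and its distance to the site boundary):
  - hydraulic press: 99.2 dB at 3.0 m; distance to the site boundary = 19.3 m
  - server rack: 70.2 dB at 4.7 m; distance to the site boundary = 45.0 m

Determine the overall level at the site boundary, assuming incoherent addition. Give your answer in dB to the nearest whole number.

83 dB

Propagate each source to the receiver with L = L_ref − 20·log₁₀(r/r_ref), then add intensities.
hydraulic press: 99.2 − 20·log₁₀(19.3/3.0) = 99.2 − 16.17 = 83.03 dB.
server rack: 70.2 − 20·log₁₀(45.0/4.7) = 70.2 − 19.62 = 50.58 dB.
Σ 10^(L/10) = 2.011e+08 → L_total = 10·log₁₀(2.011e+08) = 83.03 dB.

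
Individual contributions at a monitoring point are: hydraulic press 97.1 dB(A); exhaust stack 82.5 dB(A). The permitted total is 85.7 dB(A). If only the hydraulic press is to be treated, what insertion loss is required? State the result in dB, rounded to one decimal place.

14.2 dB

The untreated sources together contribute 10^(82.5/10) = 1.778e+08, i.e. 82.50 dB(A).
To meet 85.7 dB(A) overall, the treated hydraulic press may contribute at most 10^(85.7/10) − 1.778e+08 = 1.937e+08, i.e. 82.87 dB(A).
So the hydraulic press must be reduced from 97.1 to 82.87 dB(A): IL = 14.23 dB.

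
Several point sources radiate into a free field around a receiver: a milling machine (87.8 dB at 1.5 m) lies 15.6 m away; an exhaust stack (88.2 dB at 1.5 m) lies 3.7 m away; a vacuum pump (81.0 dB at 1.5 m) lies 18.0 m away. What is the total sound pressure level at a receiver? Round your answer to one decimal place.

First find each source's level at the receiver (point-source: −20·log₁₀(r/r_ref)), then combine on an intensity basis.
milling machine: 87.8 − 20·log₁₀(15.6/1.5) = 87.8 − 20.34 = 67.46 dB.
exhaust stack: 88.2 − 20·log₁₀(3.7/1.5) = 88.2 − 7.84 = 80.36 dB.
vacuum pump: 81.0 − 20·log₁₀(18.0/1.5) = 81.0 − 21.58 = 59.42 dB.
Σ 10^(L/10) = 1.150e+08 → L_total = 10·log₁₀(1.150e+08) = 80.61 dB.

80.6 dB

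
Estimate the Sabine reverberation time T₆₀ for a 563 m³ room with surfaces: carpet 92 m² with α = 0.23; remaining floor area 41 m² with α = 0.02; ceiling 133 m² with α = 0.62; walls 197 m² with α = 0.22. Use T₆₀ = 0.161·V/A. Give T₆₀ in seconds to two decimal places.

Summing Sᵢαᵢ: 92·0.23 + 41·0.02 + 133·0.62 + 197·0.22 = 147.78 m².
T₆₀ = 0.161 × 563 / 147.78 = 0.613 s.

0.61 s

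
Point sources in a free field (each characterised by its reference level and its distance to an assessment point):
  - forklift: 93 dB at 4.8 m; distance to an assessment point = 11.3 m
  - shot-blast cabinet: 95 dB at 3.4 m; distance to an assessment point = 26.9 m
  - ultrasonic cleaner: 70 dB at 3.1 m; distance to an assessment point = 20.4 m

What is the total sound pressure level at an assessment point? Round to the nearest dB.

First find each source's level at the receiver (point-source: −20·log₁₀(r/r_ref)), then combine on an intensity basis.
forklift: 93 − 20·log₁₀(11.3/4.8) = 93 − 7.44 = 85.56 dB.
shot-blast cabinet: 95 − 20·log₁₀(26.9/3.4) = 95 − 17.97 = 77.03 dB.
ultrasonic cleaner: 70 − 20·log₁₀(20.4/3.1) = 70 − 16.37 = 53.63 dB.
Σ 10^(L/10) = 4.108e+08 → L_total = 10·log₁₀(4.108e+08) = 86.14 dB.

86 dB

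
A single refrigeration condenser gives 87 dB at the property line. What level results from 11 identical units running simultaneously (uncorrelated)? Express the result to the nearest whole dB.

97 dB

N identical incoherent sources raise the level by 10·log₁₀ N.
L_total = 87 + 10·log₁₀(11) = 87 + 10.414 = 97.41 dB.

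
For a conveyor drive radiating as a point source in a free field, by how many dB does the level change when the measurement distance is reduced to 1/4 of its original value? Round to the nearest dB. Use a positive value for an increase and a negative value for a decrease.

A point source loses 6 dB per doubling of distance; generally ΔL = −20·log₁₀(r₂/r₁).
ΔL = −20·log₁₀(0.25) = +12.04 dB.

+12 dB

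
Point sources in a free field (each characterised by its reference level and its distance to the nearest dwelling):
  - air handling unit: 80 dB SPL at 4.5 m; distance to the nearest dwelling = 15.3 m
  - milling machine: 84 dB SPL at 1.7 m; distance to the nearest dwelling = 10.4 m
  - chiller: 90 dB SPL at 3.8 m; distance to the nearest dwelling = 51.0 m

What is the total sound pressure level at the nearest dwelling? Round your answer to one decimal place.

73.2 dB SPL

Apply inverse-square spreading to bring every level to the receiver, then sum 10^(L/10).
air handling unit: 80 − 20·log₁₀(15.3/4.5) = 80 − 10.63 = 69.37 dB SPL.
milling machine: 84 − 20·log₁₀(10.4/1.7) = 84 − 15.73 = 68.27 dB SPL.
chiller: 90 − 20·log₁₀(51.0/3.8) = 90 − 22.56 = 67.44 dB SPL.
Σ 10^(L/10) = 2.091e+07 → L_total = 10·log₁₀(2.091e+07) = 73.20 dB SPL.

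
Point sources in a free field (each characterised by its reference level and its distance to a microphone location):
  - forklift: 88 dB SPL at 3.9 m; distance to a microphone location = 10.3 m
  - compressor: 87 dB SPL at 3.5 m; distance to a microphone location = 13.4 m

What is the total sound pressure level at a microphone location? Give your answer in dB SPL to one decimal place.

81.0 dB SPL

Apply inverse-square spreading to bring every level to the receiver, then sum 10^(L/10).
forklift: 88 − 20·log₁₀(10.3/3.9) = 88 − 8.44 = 79.56 dB SPL.
compressor: 87 − 20·log₁₀(13.4/3.5) = 87 − 11.66 = 75.34 dB SPL.
Σ 10^(L/10) = 1.247e+08 → L_total = 10·log₁₀(1.247e+08) = 80.96 dB SPL.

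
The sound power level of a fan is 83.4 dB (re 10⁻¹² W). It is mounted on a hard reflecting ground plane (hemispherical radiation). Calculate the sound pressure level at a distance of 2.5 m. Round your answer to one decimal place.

67.5 dB

The power spreads over a hemisphere of area 2π·r², so L_p = L_w − 10·log₁₀(2π·r²).
2π·r² = 39.27 m², 10·log₁₀ of that is 15.941 dB.
L_p = 83.4 − 15.941 = 67.46 dB.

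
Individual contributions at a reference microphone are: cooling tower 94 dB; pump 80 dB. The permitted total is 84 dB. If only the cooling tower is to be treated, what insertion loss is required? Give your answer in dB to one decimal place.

12.2 dB

Everything except the cooling tower sums to 10^(80/10) = 1.000e+08 in linear terms, 80.00 dB.
To meet 84 dB overall, the treated cooling tower may contribute at most 10^(84/10) − 1.000e+08 = 1.512e+08, i.e. 81.80 dB.
So the cooling tower must be reduced from 94 to 81.80 dB: IL = 12.20 dB.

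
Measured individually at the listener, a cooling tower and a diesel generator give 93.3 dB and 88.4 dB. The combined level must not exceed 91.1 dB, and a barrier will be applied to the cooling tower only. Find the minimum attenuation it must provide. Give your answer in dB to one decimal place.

5.5 dB

The untreated sources together contribute 10^(88.4/10) = 6.918e+08, i.e. 88.40 dB.
The limit corresponds to 10^(91.1/10) = 1.288e+09; subtracting the fixed part leaves 5.964e+08 for the cooling tower, i.e. 87.76 dB.
So the cooling tower must be reduced from 93.3 to 87.76 dB: IL = 5.54 dB.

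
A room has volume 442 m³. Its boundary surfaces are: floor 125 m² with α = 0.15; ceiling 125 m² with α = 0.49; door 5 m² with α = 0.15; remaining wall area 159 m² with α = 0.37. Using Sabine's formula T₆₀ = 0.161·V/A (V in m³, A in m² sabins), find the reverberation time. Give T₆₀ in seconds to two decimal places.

0.51 s

A = Σ Sᵢαᵢ = 125·0.15 + 125·0.49 + 5·0.15 + 159·0.37 = 139.58 m².
T₆₀ = 0.161 × 442 / 139.58 = 0.510 s.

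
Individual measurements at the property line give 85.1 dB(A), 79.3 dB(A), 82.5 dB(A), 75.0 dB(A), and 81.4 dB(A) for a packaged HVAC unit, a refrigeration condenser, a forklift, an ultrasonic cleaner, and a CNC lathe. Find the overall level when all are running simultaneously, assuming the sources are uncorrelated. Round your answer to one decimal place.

88.8 dB(A)

Incoherent sources combine by intensity addition: L_total = 10·log₁₀(Σ 10^(L_i/10)).
Σ 10^(L/10) = 10^(85.1/10) + 10^(79.3/10) + 10^(82.5/10) + 10^(75.0/10) + 10^(81.4/10) = 7.562e+08.
L_total = 10·log₁₀(7.562e+08) = 88.79 dB(A).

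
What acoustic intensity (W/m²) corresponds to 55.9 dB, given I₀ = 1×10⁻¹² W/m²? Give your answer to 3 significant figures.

I/I₀ = 10^(55.9/10) = 3.89e+05, so I = 3.89e+05 × 10⁻¹² W/m².

3.89e-07 W/m²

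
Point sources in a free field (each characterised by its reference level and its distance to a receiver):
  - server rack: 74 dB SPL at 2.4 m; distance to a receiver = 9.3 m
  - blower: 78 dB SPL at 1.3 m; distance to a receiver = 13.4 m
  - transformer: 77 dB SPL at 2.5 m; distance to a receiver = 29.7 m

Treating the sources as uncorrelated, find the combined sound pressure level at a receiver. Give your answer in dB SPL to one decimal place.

64.2 dB SPL

Propagate each source to the receiver with L = L_ref − 20·log₁₀(r/r_ref), then add intensities.
server rack: 74 − 20·log₁₀(9.3/2.4) = 74 − 11.77 = 62.23 dB SPL.
blower: 78 − 20·log₁₀(13.4/1.3) = 78 − 20.26 = 57.74 dB SPL.
transformer: 77 − 20·log₁₀(29.7/2.5) = 77 − 21.50 = 55.50 dB SPL.
Σ 10^(L/10) = 2.622e+06 → L_total = 10·log₁₀(2.622e+06) = 64.19 dB SPL.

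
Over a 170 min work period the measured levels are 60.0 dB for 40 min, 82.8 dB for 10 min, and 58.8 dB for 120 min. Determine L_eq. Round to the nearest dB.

The energy average is taken in the linear domain: L_eq = 10·log₁₀[(Σ tᵢ·10^(Lᵢ/10))/T], T = 170 min.
Σ tᵢ·10^(Lᵢ/10) = 40·10^(60.0/10) + 10·10^(82.8/10) + 120·10^(58.8/10) = 2.036e+09.
L_eq = 10·log₁₀(2.036e+09/170) = 70.78 dB.

71 dB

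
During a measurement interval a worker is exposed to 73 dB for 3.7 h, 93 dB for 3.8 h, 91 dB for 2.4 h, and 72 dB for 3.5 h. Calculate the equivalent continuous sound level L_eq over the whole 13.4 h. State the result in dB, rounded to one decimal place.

89.0 dB

Weight each interval's intensity by its duration and average over T = 13.4 h:
Σ tᵢ·10^(Lᵢ/10) = 3.7·10^(73/10) + 3.8·10^(93/10) + 2.4·10^(91/10) + 3.5·10^(72/10) = 1.073e+10.
L_eq = 10·log₁₀(1.073e+10/13.4) = 89.04 dB.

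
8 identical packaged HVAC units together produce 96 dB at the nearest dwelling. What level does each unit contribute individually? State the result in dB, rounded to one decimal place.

8 equal contributions raise the level by 10·log₁₀ 8 = 9.031 dB, so each unit alone gives 96 − 9.031.

87.0 dB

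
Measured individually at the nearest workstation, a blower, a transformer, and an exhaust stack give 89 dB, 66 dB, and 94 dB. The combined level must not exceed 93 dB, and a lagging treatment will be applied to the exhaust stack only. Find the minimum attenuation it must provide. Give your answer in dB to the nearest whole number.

The untreated sources together contribute 10^(89/10) + 10^(66/10) = 7.983e+08, i.e. 89.02 dB.
The limit corresponds to 10^(93/10) = 1.995e+09; subtracting the fixed part leaves 1.197e+09 for the exhaust stack, i.e. 90.78 dB.
So the exhaust stack must be reduced from 94 to 90.78 dB: IL = 3.22 dB.

3 dB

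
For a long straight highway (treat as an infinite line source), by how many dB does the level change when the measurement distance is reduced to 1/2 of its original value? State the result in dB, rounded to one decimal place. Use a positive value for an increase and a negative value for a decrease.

With cylindrical spreading the level changes by −10·log₁₀(r₂/r₁).
ΔL = −10·log₁₀(0.5) = +3.01 dB.

+3.0 dB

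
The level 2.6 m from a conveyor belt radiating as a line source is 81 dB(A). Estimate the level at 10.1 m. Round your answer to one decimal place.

75.1 dB(A)

Cylindrical spreading from a line source gives a 10·log₁₀(r₂/r₁) drop.
L₂ = 81 − 10·log₁₀(10.1/2.6) = 81 − 5.893 = 75.11 dB(A).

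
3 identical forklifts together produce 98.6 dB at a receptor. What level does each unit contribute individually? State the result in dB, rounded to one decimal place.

93.8 dB

For N identical incoherent sources L_total = L₁ + 10·log₁₀ N, so L₁ = 98.6 − 10·log₁₀(3) = 98.6 − 4.771.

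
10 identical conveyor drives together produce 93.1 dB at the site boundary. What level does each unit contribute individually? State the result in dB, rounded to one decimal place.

Dividing the total intensity by 10 lowers the level by 10·log₁₀ 10 = 10.000 dB: L₁ = 93.1 − 10.000.

83.1 dB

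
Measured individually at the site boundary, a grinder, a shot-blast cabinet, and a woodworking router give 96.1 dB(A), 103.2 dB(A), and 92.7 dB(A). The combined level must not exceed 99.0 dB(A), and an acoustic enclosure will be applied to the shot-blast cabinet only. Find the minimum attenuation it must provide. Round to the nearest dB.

10 dB

Fixed contribution from the other sources: Σ 10^(L/10) = 10^(96.1/10) + 10^(92.7/10) = 5.936e+09 (97.73 dB(A)).
To meet 99.0 dB(A) overall, the treated shot-blast cabinet may contribute at most 10^(99.0/10) − 5.936e+09 = 2.007e+09, i.e. 93.03 dB(A).
So the shot-blast cabinet must be reduced from 103.2 to 93.03 dB(A): IL = 10.17 dB.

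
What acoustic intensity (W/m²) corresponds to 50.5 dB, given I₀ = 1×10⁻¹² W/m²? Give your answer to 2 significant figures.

I/I₀ = 10^(50.5/10) = 1.122e+05, so I = 1.122e+05 × 10⁻¹² W/m².

1.1e-07 W/m²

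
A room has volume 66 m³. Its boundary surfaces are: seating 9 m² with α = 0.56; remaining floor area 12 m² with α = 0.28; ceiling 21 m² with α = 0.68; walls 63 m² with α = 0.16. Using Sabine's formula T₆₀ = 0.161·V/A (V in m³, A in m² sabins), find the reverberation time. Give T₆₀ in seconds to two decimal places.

A = Σ Sᵢαᵢ = 9·0.56 + 12·0.28 + 21·0.68 + 63·0.16 = 32.76 m².
T₆₀ = 0.161 × 66 / 32.76 = 0.324 s.

0.32 s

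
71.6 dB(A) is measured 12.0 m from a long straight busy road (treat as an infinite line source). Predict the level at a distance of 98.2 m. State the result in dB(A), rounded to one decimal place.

Line-source attenuation: ΔL = 10·log₁₀(r₂/r₁) = 10·log₁₀(98.2/12.0) = 9.129 dB.
L₂ = 71.6 − 10·log₁₀(98.2/12.0) = 71.6 − 9.129 = 62.47 dB(A).

62.5 dB(A)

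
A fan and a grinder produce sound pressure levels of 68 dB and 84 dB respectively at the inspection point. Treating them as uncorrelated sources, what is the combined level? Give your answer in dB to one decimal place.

84.1 dB

Incoherent sources combine by intensity addition: L_total = 10·log₁₀(Σ 10^(L_i/10)).
Σ 10^(L/10) = 10^(68/10) + 10^(84/10) = 2.575e+08.
L_total = 10·log₁₀(2.575e+08) = 84.11 dB.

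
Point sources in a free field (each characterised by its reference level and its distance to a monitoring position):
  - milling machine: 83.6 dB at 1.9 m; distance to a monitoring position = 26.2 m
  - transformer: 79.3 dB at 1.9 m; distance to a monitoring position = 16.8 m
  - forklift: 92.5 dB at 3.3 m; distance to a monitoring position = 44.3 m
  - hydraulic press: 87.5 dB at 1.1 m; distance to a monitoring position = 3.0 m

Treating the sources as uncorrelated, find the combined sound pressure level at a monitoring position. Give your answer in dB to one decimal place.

Propagate each source to the receiver with L = L_ref − 20·log₁₀(r/r_ref), then add intensities.
milling machine: 83.6 − 20·log₁₀(26.2/1.9) = 83.6 − 22.79 = 60.81 dB.
transformer: 79.3 − 20·log₁₀(16.8/1.9) = 79.3 − 18.93 = 60.37 dB.
forklift: 92.5 − 20·log₁₀(44.3/3.3) = 92.5 − 22.56 = 69.94 dB.
hydraulic press: 87.5 − 20·log₁₀(3.0/1.1) = 87.5 − 8.71 = 78.79 dB.
Σ 10^(L/10) = 8.776e+07 → L_total = 10·log₁₀(8.776e+07) = 79.43 dB.

79.4 dB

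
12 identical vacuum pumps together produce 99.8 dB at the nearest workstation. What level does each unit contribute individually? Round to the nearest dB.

Dividing the total intensity by 12 lowers the level by 10·log₁₀ 12 = 10.792 dB: L₁ = 99.8 − 10.792.

89 dB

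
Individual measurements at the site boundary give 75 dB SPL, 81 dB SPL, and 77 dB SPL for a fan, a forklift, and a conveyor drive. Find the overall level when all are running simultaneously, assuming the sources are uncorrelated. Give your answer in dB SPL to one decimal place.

83.2 dB SPL

Incoherent sources combine by intensity addition: L_total = 10·log₁₀(Σ 10^(L_i/10)).
Σ 10^(L/10) = 10^(75/10) + 10^(81/10) + 10^(77/10) = 2.076e+08.
L_total = 10·log₁₀(2.076e+08) = 83.17 dB SPL.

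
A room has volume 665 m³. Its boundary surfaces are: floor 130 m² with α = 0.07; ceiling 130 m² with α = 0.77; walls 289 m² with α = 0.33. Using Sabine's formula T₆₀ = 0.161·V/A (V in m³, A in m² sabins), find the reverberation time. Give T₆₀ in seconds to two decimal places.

Total absorption A = 130·0.07 + 130·0.77 + 289·0.33 = 204.57 m² sabins.
T₆₀ = 0.161 × 665 / 204.57 = 0.523 s.

0.52 s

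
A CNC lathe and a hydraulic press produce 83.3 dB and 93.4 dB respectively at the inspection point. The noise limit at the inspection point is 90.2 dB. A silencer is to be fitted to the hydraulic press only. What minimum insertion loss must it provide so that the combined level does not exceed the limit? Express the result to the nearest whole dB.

Fixed contribution from the other source: Σ 10^(L/10) = 10^(83.3/10) = 2.138e+08 (83.30 dB).
The limit corresponds to 10^(90.2/10) = 1.047e+09; subtracting the fixed part leaves 8.333e+08 for the hydraulic press, i.e. 89.21 dB.
Required insertion loss = 93.4 − 89.21 = 4.19 dB.

4 dB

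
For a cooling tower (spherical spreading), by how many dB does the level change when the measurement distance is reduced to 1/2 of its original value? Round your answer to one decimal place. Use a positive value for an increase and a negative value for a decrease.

Point-source spreading: ΔL = −20·log₁₀(r₂/r₁).
ΔL = −20·log₁₀(0.5) = +6.02 dB.

+6.0 dB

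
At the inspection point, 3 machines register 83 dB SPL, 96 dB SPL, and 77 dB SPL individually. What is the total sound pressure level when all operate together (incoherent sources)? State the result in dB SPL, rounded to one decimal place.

96.3 dB SPL

For uncorrelated sources the intensities add, so convert each level to linear form, sum, and take 10·log₁₀ of the total.
Σ 10^(L/10) = 10^(83/10) + 10^(96/10) + 10^(77/10) = 4.231e+09.
L_total = 10·log₁₀(4.231e+09) = 96.26 dB SPL.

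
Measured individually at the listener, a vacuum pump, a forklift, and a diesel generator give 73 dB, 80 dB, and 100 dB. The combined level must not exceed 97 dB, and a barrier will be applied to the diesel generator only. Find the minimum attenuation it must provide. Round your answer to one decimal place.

Fixed contribution from the other sources: Σ 10^(L/10) = 10^(73/10) + 10^(80/10) = 1.200e+08 (80.79 dB).
To meet 97 dB overall, the treated diesel generator may contribute at most 10^(97/10) − 1.200e+08 = 4.892e+09, i.e. 96.89 dB.
So the diesel generator must be reduced from 100 to 96.89 dB: IL = 3.11 dB.

3.1 dB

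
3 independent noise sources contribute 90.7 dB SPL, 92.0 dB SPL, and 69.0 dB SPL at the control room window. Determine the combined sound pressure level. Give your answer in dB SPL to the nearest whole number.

94 dB SPL

For uncorrelated sources the intensities add, so convert each level to linear form, sum, and take 10·log₁₀ of the total.
Σ 10^(L/10) = 10^(90.7/10) + 10^(92.0/10) + 10^(69.0/10) = 2.768e+09.
L_total = 10·log₁₀(2.768e+09) = 94.42 dB SPL.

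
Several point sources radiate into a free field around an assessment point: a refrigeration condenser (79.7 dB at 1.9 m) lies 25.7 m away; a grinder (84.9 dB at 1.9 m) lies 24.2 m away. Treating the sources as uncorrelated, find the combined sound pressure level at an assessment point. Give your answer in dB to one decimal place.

Propagate each source to the receiver with L = L_ref − 20·log₁₀(r/r_ref), then add intensities.
refrigeration condenser: 79.7 − 20·log₁₀(25.7/1.9) = 79.7 − 22.62 = 57.08 dB.
grinder: 84.9 − 20·log₁₀(24.2/1.9) = 84.9 − 22.10 = 62.80 dB.
Σ 10^(L/10) = 2.415e+06 → L_total = 10·log₁₀(2.415e+06) = 63.83 dB.

63.8 dB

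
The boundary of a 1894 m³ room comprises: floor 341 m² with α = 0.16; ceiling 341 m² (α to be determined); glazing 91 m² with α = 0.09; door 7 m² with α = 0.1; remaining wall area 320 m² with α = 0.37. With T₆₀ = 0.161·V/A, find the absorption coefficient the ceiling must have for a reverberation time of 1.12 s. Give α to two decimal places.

Required total absorption A = 0.161·1894/1.12 = 272.26 m².
Absorption from the other surfaces = 341·0.16 + 91·0.09 + 7·0.1 + 320·0.37 = 181.85 m², so the ceiling must supply 90.41 m² over 341 m².
α = 90.41/341 = 0.265.

0.27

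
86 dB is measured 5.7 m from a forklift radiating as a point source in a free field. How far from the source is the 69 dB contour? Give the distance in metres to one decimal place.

40.4 m

The 17.0 dB drop corresponds to a distance ratio of 10^(17.0/20) for a point source.
r₂ = 5.7·10^((86−69)/20) = 5.7·10^(17.0/20) = 40.35 m.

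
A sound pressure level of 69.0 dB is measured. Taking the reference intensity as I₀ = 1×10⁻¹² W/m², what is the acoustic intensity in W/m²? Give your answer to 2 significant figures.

L = 10·log₁₀(I/I₀) ⇒ I = I₀·10^(L/10) = 10⁻¹² × 10^6.90.

7.9e-06 W/m²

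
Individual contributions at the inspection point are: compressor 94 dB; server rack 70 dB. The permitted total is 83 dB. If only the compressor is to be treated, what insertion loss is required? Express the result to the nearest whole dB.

11 dB

Everything except the compressor sums to 10^(70/10) = 1.000e+07 in linear terms, 70.00 dB.
To meet 83 dB overall, the treated compressor may contribute at most 10^(83/10) − 1.000e+07 = 1.895e+08, i.e. 82.78 dB.
Required insertion loss = 94 − 82.78 = 11.22 dB.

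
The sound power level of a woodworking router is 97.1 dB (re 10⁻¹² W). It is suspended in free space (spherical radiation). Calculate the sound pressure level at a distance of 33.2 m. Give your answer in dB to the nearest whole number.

56 dB

L_p = L_w − 10·log₁₀(4π·r²) with r = 33.2 m.
4π·r² = 1.385e+04 m², 10·log₁₀ of that is 41.415 dB.
L_p = 97.1 − 41.415 = 55.69 dB.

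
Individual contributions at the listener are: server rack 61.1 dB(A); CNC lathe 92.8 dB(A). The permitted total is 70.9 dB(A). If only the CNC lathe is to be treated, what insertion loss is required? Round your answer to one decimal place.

The untreated sources together contribute 10^(61.1/10) = 1.288e+06, i.e. 61.10 dB(A).
The limit corresponds to 10^(70.9/10) = 1.230e+07; subtracting the fixed part leaves 1.101e+07 for the CNC lathe, i.e. 70.42 dB(A).
So the CNC lathe must be reduced from 92.8 to 70.42 dB(A): IL = 22.38 dB.

22.4 dB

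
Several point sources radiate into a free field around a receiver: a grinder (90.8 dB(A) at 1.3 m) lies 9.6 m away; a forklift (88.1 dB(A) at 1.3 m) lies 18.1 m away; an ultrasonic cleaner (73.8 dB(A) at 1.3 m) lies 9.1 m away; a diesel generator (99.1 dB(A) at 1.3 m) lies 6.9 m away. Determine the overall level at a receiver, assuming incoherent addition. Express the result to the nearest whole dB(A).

85 dB(A)

Apply inverse-square spreading to bring every level to the receiver, then sum 10^(L/10).
grinder: 90.8 − 20·log₁₀(9.6/1.3) = 90.8 − 17.37 = 73.43 dB(A).
forklift: 88.1 − 20·log₁₀(18.1/1.3) = 88.1 − 22.87 = 65.23 dB(A).
ultrasonic cleaner: 73.8 − 20·log₁₀(9.1/1.3) = 73.8 − 16.90 = 56.90 dB(A).
diesel generator: 99.1 − 20·log₁₀(6.9/1.3) = 99.1 − 14.50 = 84.60 dB(A).
Σ 10^(L/10) = 3.144e+08 → L_total = 10·log₁₀(3.144e+08) = 84.97 dB(A).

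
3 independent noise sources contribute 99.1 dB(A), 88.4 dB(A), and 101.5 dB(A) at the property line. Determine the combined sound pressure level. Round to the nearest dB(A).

104 dB(A)

Incoherent sources combine by intensity addition: L_total = 10·log₁₀(Σ 10^(L_i/10)).
Σ 10^(L/10) = 10^(99.1/10) + 10^(88.4/10) + 10^(101.5/10) = 2.295e+10.
L_total = 10·log₁₀(2.295e+10) = 103.61 dB(A).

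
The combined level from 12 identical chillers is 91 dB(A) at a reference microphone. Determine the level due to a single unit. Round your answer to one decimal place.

80.2 dB(A)

12 equal contributions raise the level by 10·log₁₀ 12 = 10.792 dB, so each unit alone gives 91 − 10.792.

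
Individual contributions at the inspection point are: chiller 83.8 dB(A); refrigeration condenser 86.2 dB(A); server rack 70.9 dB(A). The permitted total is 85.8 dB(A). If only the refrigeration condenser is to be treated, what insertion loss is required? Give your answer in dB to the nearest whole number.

Fixed contribution from the other sources: Σ 10^(L/10) = 10^(83.8/10) + 10^(70.9/10) = 2.522e+08 (84.02 dB(A)).
The limit corresponds to 10^(85.8/10) = 3.802e+08; subtracting the fixed part leaves 1.280e+08 for the refrigeration condenser, i.e. 81.07 dB(A).
Required insertion loss = 86.2 − 81.07 = 5.13 dB.

5 dB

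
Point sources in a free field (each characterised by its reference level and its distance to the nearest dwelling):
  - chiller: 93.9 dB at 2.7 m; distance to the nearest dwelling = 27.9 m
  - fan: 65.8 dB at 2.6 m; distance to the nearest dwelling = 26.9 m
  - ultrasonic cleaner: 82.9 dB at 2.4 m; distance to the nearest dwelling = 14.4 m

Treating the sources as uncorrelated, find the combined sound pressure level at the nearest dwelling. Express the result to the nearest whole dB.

First find each source's level at the receiver (point-source: −20·log₁₀(r/r_ref)), then combine on an intensity basis.
chiller: 93.9 − 20·log₁₀(27.9/2.7) = 93.9 − 20.28 = 73.62 dB.
fan: 65.8 − 20·log₁₀(26.9/2.6) = 65.8 − 20.30 = 45.50 dB.
ultrasonic cleaner: 82.9 − 20·log₁₀(14.4/2.4) = 82.9 − 15.56 = 67.34 dB.
Σ 10^(L/10) = 2.844e+07 → L_total = 10·log₁₀(2.844e+07) = 74.54 dB.

75 dB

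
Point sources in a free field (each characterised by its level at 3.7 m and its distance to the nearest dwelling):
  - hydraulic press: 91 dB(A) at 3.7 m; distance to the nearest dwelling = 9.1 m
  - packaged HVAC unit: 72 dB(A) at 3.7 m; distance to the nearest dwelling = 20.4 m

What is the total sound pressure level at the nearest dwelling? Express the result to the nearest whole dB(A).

83 dB(A)

Apply inverse-square spreading to bring every level to the receiver, then sum 10^(L/10).
hydraulic press: 91 − 20·log₁₀(9.1/3.7) = 91 − 7.82 = 83.18 dB(A).
packaged HVAC unit: 72 − 20·log₁₀(20.4/3.7) = 72 − 14.83 = 57.17 dB(A).
Σ 10^(L/10) = 2.086e+08 → L_total = 10·log₁₀(2.086e+08) = 83.19 dB(A).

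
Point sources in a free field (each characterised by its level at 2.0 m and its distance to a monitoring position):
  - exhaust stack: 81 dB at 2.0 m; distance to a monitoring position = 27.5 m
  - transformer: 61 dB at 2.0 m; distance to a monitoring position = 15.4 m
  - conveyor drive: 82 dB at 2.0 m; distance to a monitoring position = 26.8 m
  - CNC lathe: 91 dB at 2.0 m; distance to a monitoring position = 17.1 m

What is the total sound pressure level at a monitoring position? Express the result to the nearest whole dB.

73 dB

First find each source's level at the receiver (point-source: −20·log₁₀(r/r_ref)), then combine on an intensity basis.
exhaust stack: 81 − 20·log₁₀(27.5/2.0) = 81 − 22.77 = 58.23 dB.
transformer: 61 − 20·log₁₀(15.4/2.0) = 61 − 17.73 = 43.27 dB.
conveyor drive: 82 − 20·log₁₀(26.8/2.0) = 82 − 22.54 = 59.46 dB.
CNC lathe: 91 − 20·log₁₀(17.1/2.0) = 91 − 18.64 = 72.36 dB.
Σ 10^(L/10) = 1.879e+07 → L_total = 10·log₁₀(1.879e+07) = 72.74 dB.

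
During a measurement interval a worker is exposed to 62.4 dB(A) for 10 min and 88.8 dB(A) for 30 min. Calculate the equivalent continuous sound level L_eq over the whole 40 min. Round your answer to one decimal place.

87.6 dB(A)

Weight each interval's intensity by its duration and average over T = 40 min:
Σ tᵢ·10^(Lᵢ/10) = 10·10^(62.4/10) + 30·10^(88.8/10) = 2.277e+10.
L_eq = 10·log₁₀(2.277e+10/40) = 87.55 dB(A).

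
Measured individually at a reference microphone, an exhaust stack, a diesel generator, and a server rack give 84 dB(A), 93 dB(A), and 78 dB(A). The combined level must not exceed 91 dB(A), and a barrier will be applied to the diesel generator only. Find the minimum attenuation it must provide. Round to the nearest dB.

Fixed contribution from the other sources: Σ 10^(L/10) = 10^(84/10) + 10^(78/10) = 3.143e+08 (84.97 dB(A)).
To meet 91 dB(A) overall, the treated diesel generator may contribute at most 10^(91/10) − 3.143e+08 = 9.446e+08, i.e. 89.75 dB(A).
So the diesel generator must be reduced from 93 to 89.75 dB(A): IL = 3.25 dB.

3 dB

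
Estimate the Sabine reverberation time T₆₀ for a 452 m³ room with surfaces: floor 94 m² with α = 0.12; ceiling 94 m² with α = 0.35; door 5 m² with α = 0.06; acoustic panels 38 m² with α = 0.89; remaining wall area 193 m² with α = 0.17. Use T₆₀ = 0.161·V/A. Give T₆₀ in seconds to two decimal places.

Summing Sᵢαᵢ: 94·0.12 + 94·0.35 + 5·0.06 + 38·0.89 + 193·0.17 = 111.11 m².
T₆₀ = 0.161 × 452 / 111.11 = 0.655 s.

0.65 s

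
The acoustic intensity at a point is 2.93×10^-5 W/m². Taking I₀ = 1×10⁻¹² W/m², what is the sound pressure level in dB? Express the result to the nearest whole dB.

75 dB

L = 10·log₁₀(I/I₀) = 10·log₁₀(2.93×10^-5/10⁻¹²) = 10·log₁₀(2.93×10^7).
L = 10·(0.4669 + 7) = 74.67 dB.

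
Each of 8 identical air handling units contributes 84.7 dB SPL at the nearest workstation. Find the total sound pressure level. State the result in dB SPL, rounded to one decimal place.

93.7 dB SPL

With 8 equal, uncorrelated contributions the intensity is 8× that of one unit, giving a rise of 10·log₁₀ 8.
L_total = 84.7 + 10·log₁₀(8) = 84.7 + 9.031 = 93.73 dB SPL.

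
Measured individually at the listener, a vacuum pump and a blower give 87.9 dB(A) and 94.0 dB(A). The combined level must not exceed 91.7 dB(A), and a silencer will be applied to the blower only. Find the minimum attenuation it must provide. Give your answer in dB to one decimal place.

Everything except the blower sums to 10^(87.9/10) = 6.166e+08 in linear terms, 87.90 dB(A).
The limit corresponds to 10^(91.7/10) = 1.479e+09; subtracting the fixed part leaves 8.625e+08 for the blower, i.e. 89.36 dB(A).
So the blower must be reduced from 94.0 to 89.36 dB(A): IL = 4.64 dB.

4.6 dB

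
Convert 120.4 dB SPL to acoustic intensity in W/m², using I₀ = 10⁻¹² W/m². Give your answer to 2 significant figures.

1.1 W/m²

I = I₀·10^(L/10) = 10⁻¹² × 10^(120.4/10) = 10^(0.040).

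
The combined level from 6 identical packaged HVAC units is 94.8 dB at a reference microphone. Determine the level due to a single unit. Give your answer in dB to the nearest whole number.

87 dB

Dividing the total intensity by 6 lowers the level by 10·log₁₀ 6 = 7.782 dB: L₁ = 94.8 − 7.782.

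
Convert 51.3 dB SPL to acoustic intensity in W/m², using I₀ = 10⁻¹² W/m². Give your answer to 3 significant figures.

1.35e-07 W/m²

I = I₀·10^(L/10) = 10⁻¹² × 10^(51.3/10) = 10^(-6.870).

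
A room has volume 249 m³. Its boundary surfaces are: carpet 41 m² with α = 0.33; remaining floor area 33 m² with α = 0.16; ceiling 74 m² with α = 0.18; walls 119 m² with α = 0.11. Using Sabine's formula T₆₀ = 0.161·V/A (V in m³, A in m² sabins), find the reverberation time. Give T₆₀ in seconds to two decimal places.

0.89 s

Total absorption A = 41·0.33 + 33·0.16 + 74·0.18 + 119·0.11 = 45.22 m² sabins.
T₆₀ = 0.161 × 249 / 45.22 = 0.887 s.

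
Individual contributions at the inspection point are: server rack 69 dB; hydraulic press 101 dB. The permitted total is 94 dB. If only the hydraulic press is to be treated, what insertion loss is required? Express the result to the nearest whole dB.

7 dB

Fixed contribution from the other source: Σ 10^(L/10) = 10^(69/10) = 7.943e+06 (69.00 dB).
To meet 94 dB overall, the treated hydraulic press may contribute at most 10^(94/10) − 7.943e+06 = 2.504e+09, i.e. 93.99 dB.
Required insertion loss = 101 − 93.99 = 7.01 dB.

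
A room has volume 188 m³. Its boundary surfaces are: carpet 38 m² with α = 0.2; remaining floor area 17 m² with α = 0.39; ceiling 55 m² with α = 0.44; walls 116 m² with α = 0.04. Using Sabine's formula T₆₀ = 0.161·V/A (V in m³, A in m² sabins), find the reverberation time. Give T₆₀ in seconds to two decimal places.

0.70 s

Summing Sᵢαᵢ: 38·0.2 + 17·0.39 + 55·0.44 + 116·0.04 = 43.07 m².
T₆₀ = 0.161·V/A = 0.161·188/43.07 = 0.703 s.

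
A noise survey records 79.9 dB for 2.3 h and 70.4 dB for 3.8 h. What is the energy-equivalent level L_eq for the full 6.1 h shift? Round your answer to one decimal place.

L_eq = 10·log₁₀[(1/T)·Σ tᵢ·10^(Lᵢ/10)] with T = 6.1 h.
Σ tᵢ·10^(Lᵢ/10) = 2.3·10^(79.9/10) + 3.8·10^(70.4/10) = 2.664e+08.
L_eq = 10·log₁₀(2.664e+08/6.1) = 76.40 dB.

76.4 dB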